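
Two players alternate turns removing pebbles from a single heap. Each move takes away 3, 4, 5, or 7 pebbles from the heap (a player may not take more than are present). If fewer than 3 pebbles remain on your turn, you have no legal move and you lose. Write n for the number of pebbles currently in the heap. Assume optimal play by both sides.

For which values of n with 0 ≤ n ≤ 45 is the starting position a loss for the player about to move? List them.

Use the standard recursion: the mover loses at a terminal position; elsewhere, the mover wins exactly when some move hands the opponent an L position.
n=0: no move → L
n=1: no move → L
n=2: no move → L
n=3: can move to 0, which is L ⇒ W
n=4: can move to 1, which is L ⇒ W
n=5: can move to 2, which is L ⇒ W
n=6: can move to 2, which is L ⇒ W
n=7: can move to 2, which is L ⇒ W
n=8: can move to 1, which is L ⇒ W
n=9: can move to 2, which is L ⇒ W
n=10: moves to 7(W), 6(W), 5(W), 3(W); every one is W ⇒ L
n=11: moves to 8(W), 7(W), 6(W), 4(W); every one is W ⇒ L
n=12: moves to 9(W), 8(W), 7(W), 5(W); every one is W ⇒ L
n=13: can move to 10, which is L ⇒ W
n=14: can move to 11, which is L ⇒ W
n=15: can move to 12, which is L ⇒ W
n=16: can move to 12, which is L ⇒ W
n=17: can move to 12, which is L ⇒ W
n=18: can move to 11, which is L ⇒ W
n=19: can move to 12, which is L ⇒ W
n=20: moves to 17(W), 16(W), 15(W), 13(W); every one is W ⇒ L
n=21: moves to 18(W), 17(W), 16(W), 14(W); every one is W ⇒ L
n=22: moves to 19(W), 18(W), 17(W), 15(W); every one is W ⇒ L
n=23: can move to 20, which is L ⇒ W
n=24: can move to 21, which is L ⇒ W
n=25: can move to 22, which is L ⇒ W
n=26: can move to 22, which is L ⇒ W
n=27: can move to 22, which is L ⇒ W
n=28: can move to 21, which is L ⇒ W
n=29: can move to 22, which is L ⇒ W
n=30: moves to 27(W), 26(W), 25(W), 23(W); every one is W ⇒ L
n=31: moves to 28(W), 27(W), 26(W), 24(W); every one is W ⇒ L
n=32: moves to 29(W), 28(W), 27(W), 25(W); every one is W ⇒ L
n=33: can move to 30, which is L ⇒ W
n=34: can move to 31, which is L ⇒ W
n=35: can move to 32, which is L ⇒ W
n=36: can move to 32, which is L ⇒ W
n=37: can move to 32, which is L ⇒ W
n=38: can move to 31, which is L ⇒ W
n=39: can move to 32, which is L ⇒ W
n=40: moves to 37(W), 36(W), 35(W), 33(W); every one is W ⇒ L
n=41: moves to 38(W), 37(W), 36(W), 34(W); every one is W ⇒ L
n=42: moves to 39(W), 38(W), 37(W), 35(W); every one is W ⇒ L
n=43: can move to 40, which is L ⇒ W
n=44: can move to 41, which is L ⇒ W
n=45: can move to 42, which is L ⇒ W
The losing starting values of n are exactly the entries labelled L in this table (15 of them).

0, 1, 2, 10, 11, 12, 20, 21, 22, 30, 31, 32, 40, 41, 42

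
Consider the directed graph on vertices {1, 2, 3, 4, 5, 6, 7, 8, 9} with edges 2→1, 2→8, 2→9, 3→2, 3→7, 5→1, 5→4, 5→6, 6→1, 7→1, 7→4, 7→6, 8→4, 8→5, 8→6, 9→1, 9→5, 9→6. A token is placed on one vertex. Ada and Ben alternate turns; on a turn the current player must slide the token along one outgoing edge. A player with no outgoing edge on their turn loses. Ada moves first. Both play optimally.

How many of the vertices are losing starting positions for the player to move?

Classify positions by backward induction: terminal positions (no move available) are L. From any other position, the mover wins iff some move reaches an L.
Every edge goes from a vertex to one that appears earlier in the order 4, 1, 6, 7, 5, 9, 8, 2, 3, so processing vertices in that order labels each vertex after all of its successors.
4: no outgoing edge → L
1: no outgoing edge → L
6: →1(L), so W
7: →1(L), so W
5: →1(L), so W
9: →1(L), so W
8: →4(L), so W
2: →1(L), so W
3: →2(W), 7(W) — all W, so L
The L vertices are 1, 3, 4; that is 3 in all.

3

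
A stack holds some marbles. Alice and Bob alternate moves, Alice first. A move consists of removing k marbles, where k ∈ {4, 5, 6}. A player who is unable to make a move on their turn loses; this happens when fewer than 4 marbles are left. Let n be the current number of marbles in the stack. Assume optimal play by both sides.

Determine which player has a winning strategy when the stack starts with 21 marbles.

Build the W/L table. Terminal = L. A non-terminal position is W if it has a move to some L; otherwise it is L.
n=0: no move → L
n=1: no move → L
n=2: no move → L
n=3: no move → L
n=4: reaches L-position 0 → W
n=5: reaches L-position 1 → W
n=6: reaches L-position 2 → W
n=7: reaches L-position 3 → W
n=8: reaches L-position 3 → W
n=9: reaches L-position 3 → W
n=10: only reaches 6(W), 5(W), 4(W), all W → L
n=11: only reaches 7(W), 6(W), 5(W), all W → L
n=12: only reaches 8(W), 7(W), 6(W), all W → L
n=13: only reaches 9(W), 8(W), 7(W), all W → L
n=14: reaches L-position 10 → W
n=15: reaches L-position 11 → W
n=16: reaches L-position 12 → W
n=17: reaches L-position 13 → W
n=18: reaches L-position 13 → W
n=19: reaches L-position 13 → W
n=20: only reaches 16(W), 15(W), 14(W), all W → L
n=21: only reaches 17(W), 16(W), 15(W), all W → L
The starting position 21 is L: whatever Alice does, the opponent receives a W position.

Bob wins.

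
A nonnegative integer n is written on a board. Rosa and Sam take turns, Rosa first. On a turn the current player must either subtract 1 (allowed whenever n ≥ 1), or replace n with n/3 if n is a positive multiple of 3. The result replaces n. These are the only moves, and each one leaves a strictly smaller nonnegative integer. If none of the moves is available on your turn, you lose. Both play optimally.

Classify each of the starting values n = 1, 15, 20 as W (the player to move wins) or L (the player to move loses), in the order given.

1: W, 15: L, 20: W

Compute win/loss labels from the base case upward. A position with no move is L. Any other position is W if it can reach an L in one move, else L.
n=0: no move → L
n=1: can move to 0, which is L ⇒ W
n=2: the only move is to 1(W), a W ⇒ L
n=3: can move to 2, which is L ⇒ W
n=4: the only move is to 3(W), a W ⇒ L
n=5: can move to 4, which is L ⇒ W
n=6: can move to 2, which is L ⇒ W
n=7: the only move is to 6(W), a W ⇒ L
n=8: can move to 7, which is L ⇒ W
n=9: moves to 3(W), 8(W); every one is W ⇒ L
n=10: can move to 9, which is L ⇒ W
n=11: the only move is to 10(W), a W ⇒ L
n=12: can move to 4, which is L ⇒ W
n=13: the only move is to 12(W), a W ⇒ L
n=14: can move to 13, which is L ⇒ W
n=15: moves to 5(W), 14(W); every one is W ⇒ L
n=16: can move to 15, which is L ⇒ W
n=17: the only move is to 16(W), a W ⇒ L
n=18: can move to 17, which is L ⇒ W
n=19: the only move is to 18(W), a W ⇒ L
n=20: can move to 19, which is L ⇒ W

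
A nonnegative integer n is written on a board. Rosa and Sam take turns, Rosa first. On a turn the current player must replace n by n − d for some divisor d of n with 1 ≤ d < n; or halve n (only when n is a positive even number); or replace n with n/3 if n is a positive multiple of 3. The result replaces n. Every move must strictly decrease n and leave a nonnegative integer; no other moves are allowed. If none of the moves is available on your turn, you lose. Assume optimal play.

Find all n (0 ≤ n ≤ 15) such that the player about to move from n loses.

0, 1, 4, 7, 9, 11, 13, 15

Work bottom-up. With no move the player to move loses. Otherwise the position is W if at least one move leads to an L position for the opponent, and L if every move leads to a W.
n=0: no move → L
n=1: no move → L
n=2: W (go to 1, an L position)
n=3: W (go to 1, an L position)
n=4: L (options 2(W), 3(W) are all W)
n=5: W (go to 4, an L position)
n=6: W (go to 4, an L position)
n=7: L (sole option 6(W) is W)
n=8: W (go to 4, an L position)
n=9: L (options 3(W), 6(W), 8(W) are all W)
n=10: W (go to 9, an L position)
n=11: L (sole option 10(W) is W)
n=12: W (go to 4, an L position)
n=13: L (sole option 12(W) is W)
n=14: W (go to 7, an L position)
n=15: L (options 5(W), 10(W), 12(W), 14(W) are all W)
The losing starting values of n are exactly the entries labelled L in this table (8 of them).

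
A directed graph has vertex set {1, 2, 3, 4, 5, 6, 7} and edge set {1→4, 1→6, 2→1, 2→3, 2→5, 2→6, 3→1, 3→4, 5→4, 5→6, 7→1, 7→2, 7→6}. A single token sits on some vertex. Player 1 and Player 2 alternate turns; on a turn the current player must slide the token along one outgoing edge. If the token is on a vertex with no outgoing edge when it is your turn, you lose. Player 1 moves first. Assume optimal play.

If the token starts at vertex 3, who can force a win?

Player 1 wins.

Label each position W (a win for the player to move) or L (a loss). A position with no legal move is L; any other position is W exactly when some move reaches an L, and L when every move reaches a W.
Every edge goes from a vertex to one that appears earlier in the order 6, 4, 5, 1, 3, 2, 7, so processing vertices in that order labels each vertex after all of its successors.
6: no outgoing edge → L
4: no outgoing edge → L
5: W (go to 4, an L position)
1: W (go to 4, an L position)
3: W (go to 4, an L position)
2: W (go to 6, an L position)
7: W (go to 6, an L position)
From 3 Player 1 can move to 4, reaching an L position.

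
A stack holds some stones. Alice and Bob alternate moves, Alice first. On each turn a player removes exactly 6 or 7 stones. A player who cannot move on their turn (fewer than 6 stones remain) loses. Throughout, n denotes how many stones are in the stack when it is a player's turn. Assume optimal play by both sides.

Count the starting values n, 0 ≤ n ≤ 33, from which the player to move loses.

Positions with no move are L. A position that does have a move is losing for the player to move precisely when every available move leads to a winning position for the opponent. Fill in the labels:
n=0: no move → L
n=1: no move → L
n=2: no move → L
n=3: no move → L
n=4: no move → L
n=5: no move → L
n=6: →0(L), so W
n=7: →1(L), so W
n=8: →2(L), so W
n=9: →3(L), so W
n=10: →4(L), so W
n=11: →5(L), so W
n=12: →5(L), so W
n=13: →7(W), 6(W) — all W, so L
n=14: →8(W), 7(W) — all W, so L
n=15: →9(W), 8(W) — all W, so L
n=16: →10(W), 9(W) — all W, so L
n=17: →11(W), 10(W) — all W, so L
n=18: →12(W), 11(W) — all W, so L
n=19: →13(L), so W
n=20: →14(L), so W
n=21: →15(L), so W
n=22: →16(L), so W
n=23: →17(L), so W
n=24: →18(L), so W
n=25: →18(L), so W
n=26: →20(W), 19(W) — all W, so L
n=27: →21(W), 20(W) — all W, so L
n=28: →22(W), 21(W) — all W, so L
n=29: →23(W), 22(W) — all W, so L
n=30: →24(W), 23(W) — all W, so L
n=31: →25(W), 24(W) — all W, so L
n=32: →26(L), so W
n=33: →27(L), so W
L entries with 0 ≤ n ≤ 33: n = 0, 1, 2, 3, 4, 5, 13, 14, 15, 16, 17, 18, 26, 27, 28, 29, 30, 31; that makes 18.

18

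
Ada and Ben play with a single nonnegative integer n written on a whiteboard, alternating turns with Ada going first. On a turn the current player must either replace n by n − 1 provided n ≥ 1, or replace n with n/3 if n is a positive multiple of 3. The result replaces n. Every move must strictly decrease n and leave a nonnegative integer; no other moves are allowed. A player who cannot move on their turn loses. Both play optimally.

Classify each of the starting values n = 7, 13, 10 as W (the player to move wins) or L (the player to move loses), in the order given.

7: L, 13: L, 10: W

Use the standard recursion: the mover loses at a terminal position; elsewhere, the mover wins exactly when some move hands the opponent an L position.
n=0: no move → L
n=1: W (go to 0, an L position)
n=2: L (sole option 1(W) is W)
n=3: W (go to 2, an L position)
n=4: L (sole option 3(W) is W)
n=5: W (go to 4, an L position)
n=6: W (go to 2, an L position)
n=7: L (sole option 6(W) is W)
n=8: W (go to 7, an L position)
n=9: L (options 3(W), 8(W) are all W)
n=10: W (go to 9, an L position)
n=11: L (sole option 10(W) is W)
n=12: W (go to 4, an L position)
n=13: L (sole option 12(W) is W)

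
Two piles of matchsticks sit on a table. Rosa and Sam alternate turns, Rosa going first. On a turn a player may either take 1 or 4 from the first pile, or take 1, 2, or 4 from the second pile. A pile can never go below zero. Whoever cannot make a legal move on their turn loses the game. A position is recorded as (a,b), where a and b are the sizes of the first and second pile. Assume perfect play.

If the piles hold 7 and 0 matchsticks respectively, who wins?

Sam wins.

Compute win/loss labels from the base case upward. A position with no move is L. Any other position is W if it can reach an L in one move, else L.
No move ever increases a pile, so every position that can arise here has a ≤ 7 and b ≤ 0; it is enough to label the cells with 0 ≤ a ≤ 7 and 0 ≤ b ≤ 0.
Every move lowers a or b (never raises either), so fill the grid row by row in increasing a, and left to right within a row: each cell's successors are then already labelled.
      b=0
a=0:    L
a=1:    W
a=2:    L
a=3:    W
a=4:    W
a=5:    L
a=6:    W
a=7:    L
Cells with no legal move (terminal, hence L): (0,0).
The remaining L cells, each justified by listing all of its moves:
(2,0): L (sole option (1,0)(W) is W)
(5,0): L (options (4,0)(W), (1,0)(W) are all W)
(7,0): L (options (6,0)(W), (3,0)(W) are all W)
Every other cell has at least one move into one of the L cells above, so it is W.
Every move from (7,0) reaches a W position, so the mover loses.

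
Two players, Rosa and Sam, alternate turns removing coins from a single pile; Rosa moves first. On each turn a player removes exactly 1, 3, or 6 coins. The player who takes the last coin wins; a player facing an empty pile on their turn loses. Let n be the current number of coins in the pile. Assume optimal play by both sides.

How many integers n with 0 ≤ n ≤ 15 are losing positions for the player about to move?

6

Work bottom-up. With no move the player to move loses. Otherwise the position is W if at least one move leads to an L position for the opponent, and L if every move leads to a W.
n=0: no move → L
n=1: can move to 0, which is L ⇒ W
n=2: the only move is to 1(W), a W ⇒ L
n=3: can move to 2, which is L ⇒ W
n=4: moves to 3(W), 1(W); every one is W ⇒ L
n=5: can move to 4, which is L ⇒ W
n=6: can move to 0, which is L ⇒ W
n=7: can move to 4, which is L ⇒ W
n=8: can move to 2, which is L ⇒ W
n=9: moves to 8(W), 6(W), 3(W); every one is W ⇒ L
n=10: can move to 9, which is L ⇒ W
n=11: moves to 10(W), 8(W), 5(W); every one is W ⇒ L
n=12: can move to 11, which is L ⇒ W
n=13: moves to 12(W), 10(W), 7(W); every one is W ⇒ L
n=14: can move to 13, which is L ⇒ W
n=15: can move to 9, which is L ⇒ W
L entries with 0 ≤ n ≤ 15: n = 0, 2, 4, 9, 11, 13; that makes 6.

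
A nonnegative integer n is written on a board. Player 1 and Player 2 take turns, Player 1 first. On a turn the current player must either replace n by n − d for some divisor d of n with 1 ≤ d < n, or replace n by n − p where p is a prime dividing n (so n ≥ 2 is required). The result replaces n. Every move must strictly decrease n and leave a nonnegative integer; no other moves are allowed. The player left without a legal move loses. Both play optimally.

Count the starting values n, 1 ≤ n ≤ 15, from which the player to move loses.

4

Positions with no move are L. A position that does have a move is losing for the player to move precisely when every available move leads to a winning position for the opponent. Fill in the labels:
n=0: no move → L
n=1: no move → L
n=2: reaches L-position 0 → W
n=3: reaches L-position 0 → W
n=4: only reaches 2(W), 3(W), all W → L
n=5: reaches L-position 0 → W
n=6: reaches L-position 4 → W
n=7: reaches L-position 0 → W
n=8: reaches L-position 4 → W
n=9: only reaches 6(W), 8(W), all W → L
n=10: reaches L-position 9 → W
n=11: reaches L-position 0 → W
n=12: reaches L-position 9 → W
n=13: reaches L-position 0 → W
n=14: only reaches 7(W), 12(W), 13(W), all W → L
n=15: reaches L-position 14 → W
L entries with 1 ≤ n ≤ 15 (n=0 is outside the asked range and is not counted): n = 1, 4, 9, 14; that makes 4.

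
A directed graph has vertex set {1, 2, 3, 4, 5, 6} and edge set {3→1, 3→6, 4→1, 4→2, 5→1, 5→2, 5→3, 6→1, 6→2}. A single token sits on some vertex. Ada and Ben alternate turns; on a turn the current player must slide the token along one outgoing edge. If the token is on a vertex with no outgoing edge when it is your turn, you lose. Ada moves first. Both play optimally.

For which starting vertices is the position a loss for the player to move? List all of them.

1, 2

Positions with no move are L. A position that does have a move is losing for the player to move precisely when every available move leads to a winning position for the opponent. Fill in the labels:
Every edge goes from a vertex to one that appears earlier in the order 1, 2, 4, 6, 3, 5, so processing vertices in that order labels each vertex after all of its successors.
1: no outgoing edge → L
2: no outgoing edge → L
4: W (go to 2, an L position)
6: W (go to 2, an L position)
3: W (go to 1, an L position)
5: W (go to 2, an L position)
Reading off the rows marked L gives the requested list; there are 2 such vertices.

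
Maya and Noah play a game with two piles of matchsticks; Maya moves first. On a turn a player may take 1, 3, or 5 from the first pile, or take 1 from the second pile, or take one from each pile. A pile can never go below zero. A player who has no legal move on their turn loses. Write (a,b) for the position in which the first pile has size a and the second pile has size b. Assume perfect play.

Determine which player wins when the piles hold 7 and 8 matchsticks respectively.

Label each position W (a win for the player to move) or L (a loss). A position with no legal move is L; any other position is W exactly when some move reaches an L, and L when every move reaches a W.
No move ever increases a pile, so every position that can arise here has a ≤ 7 and b ≤ 8; it is enough to label the cells with 0 ≤ a ≤ 7 and 0 ≤ b ≤ 8.
Every move lowers a or b (never raises either), so fill the grid row by row in increasing a, and left to right within a row: each cell's successors are then already labelled.
      b=0  b=1  b=2  b=3  b=4  b=5  b=6  b=7  b=8
a=0:    L    W    L    W    L    W    L    W    L
a=1:    W    W    W    W    W    W    W    W    W
a=2:    L    W    L    W    L    W    L    W    L
a=3:    W    W    W    W    W    W    W    W    W
a=4:    L    W    L    W    L    W    L    W    L
a=5:    W    W    W    W    W    W    W    W    W
a=6:    L    W    L    W    L    W    L    W    L
a=7:    W    W    W    W    W    W    W    W    W
Cells with no legal move (terminal, hence L): (0,0).
The remaining L cells, each justified by listing all of its moves:
(0,2): the only move is to (0,1)(W), a W ⇒ L
(0,4): the only move is to (0,3)(W), a W ⇒ L
(0,6): the only move is to (0,5)(W), a W ⇒ L
(0,8): the only move is to (0,7)(W), a W ⇒ L
(2,0): the only move is to (1,0)(W), a W ⇒ L
(2,2): moves to (1,2)(W), (2,1)(W), (1,1)(W); every one is W ⇒ L
(2,4): moves to (1,4)(W), (2,3)(W), (1,3)(W); every one is W ⇒ L
(2,6): moves to (1,6)(W), (2,5)(W), (1,5)(W); every one is W ⇒ L
(2,8): moves to (1,8)(W), (2,7)(W), (1,7)(W); every one is W ⇒ L
(4,0): moves to (3,0)(W), (1,0)(W); every one is W ⇒ L
(4,2): moves to (3,2)(W), (1,2)(W), (4,1)(W), (3,1)(W); every one is W ⇒ L
(4,4): moves to (3,4)(W), (1,4)(W), (4,3)(W), (3,3)(W); every one is W ⇒ L
(4,6): moves to (3,6)(W), (1,6)(W), (4,5)(W), (3,5)(W); every one is W ⇒ L
(4,8): moves to (3,8)(W), (1,8)(W), (4,7)(W), (3,7)(W); every one is W ⇒ L
(6,0): moves to (5,0)(W), (3,0)(W), (1,0)(W); every one is W ⇒ L
(6,2): moves to (5,2)(W), (3,2)(W), (1,2)(W), (6,1)(W), (5,1)(W); every one is W ⇒ L
(6,4): moves to (5,4)(W), (3,4)(W), (1,4)(W), (6,3)(W), (5,3)(W); every one is W ⇒ L
(6,6): moves to (5,6)(W), (3,6)(W), (1,6)(W), (6,5)(W), (5,5)(W); every one is W ⇒ L
(6,8): moves to (5,8)(W), (3,8)(W), (1,8)(W), (6,7)(W), (5,7)(W); every one is W ⇒ L
Every other cell has at least one move into one of the L cells above, so it is W.
The starting position (7,8) is W: Maya should move to (6,8), handing over an L position.

Maya wins.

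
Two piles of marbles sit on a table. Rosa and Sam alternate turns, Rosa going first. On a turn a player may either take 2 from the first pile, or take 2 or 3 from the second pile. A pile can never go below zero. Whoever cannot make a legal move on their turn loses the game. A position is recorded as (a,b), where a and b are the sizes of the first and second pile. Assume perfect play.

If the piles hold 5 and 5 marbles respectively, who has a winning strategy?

Work bottom-up. With no move the player to move loses. Otherwise the position is W if at least one move leads to an L position for the opponent, and L if every move leads to a W.
No move ever increases a pile, so every position that can arise here has a ≤ 5 and b ≤ 5; it is enough to label the cells with 0 ≤ a ≤ 5 and 0 ≤ b ≤ 5.
Every move lowers a or b (never raises either), so fill the grid row by row in increasing a, and left to right within a row: each cell's successors are then already labelled.
      b=0  b=1  b=2  b=3  b=4  b=5
a=0:    L    L    W    W    W    L
a=1:    L    L    W    W    W    L
a=2:    W    W    L    L    W    W
a=3:    W    W    L    L    W    W
a=4:    L    L    W    W    W    L
a=5:    L    L    W    W    W    L
Cells with no legal move (terminal, hence L): (0,0), (0,1), (1,0), (1,1).
The remaining L cells, each justified by listing all of its moves:
(0,5): →(0,3)(W), (0,2)(W) — all W, so L
(1,5): →(1,3)(W), (1,2)(W) — all W, so L
(2,2): →(0,2)(W), (2,0)(W) — all W, so L
(2,3): →(0,3)(W), (2,1)(W), (2,0)(W) — all W, so L
(3,2): →(1,2)(W), (3,0)(W) — all W, so L
(3,3): →(1,3)(W), (3,1)(W), (3,0)(W) — all W, so L
(4,0): →(2,0)(W) only, which is W, so L
(4,1): →(2,1)(W) only, which is W, so L
(4,5): →(2,5)(W), (4,3)(W), (4,2)(W) — all W, so L
(5,0): →(3,0)(W) only, which is W, so L
(5,1): →(3,1)(W) only, which is W, so L
(5,5): →(3,5)(W), (5,3)(W), (5,2)(W) — all W, so L
Every other cell has at least one move into one of the L cells above, so it is W.
The starting position (5,5) is L: whatever Rosa does, the opponent receives a W position.

Sam wins.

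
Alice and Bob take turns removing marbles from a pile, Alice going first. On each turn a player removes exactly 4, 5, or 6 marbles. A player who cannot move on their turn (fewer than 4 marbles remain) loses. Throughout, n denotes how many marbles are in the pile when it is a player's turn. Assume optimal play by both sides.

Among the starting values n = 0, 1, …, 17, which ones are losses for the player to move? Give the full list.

Label each position W (a win for the player to move) or L (a loss). A position with no legal move is L; any other position is W exactly when some move reaches an L, and L when every move reaches a W.
n=0: no move → L
n=1: no move → L
n=2: no move → L
n=3: no move → L
n=4: W (go to 0, an L position)
n=5: W (go to 1, an L position)
n=6: W (go to 2, an L position)
n=7: W (go to 3, an L position)
n=8: W (go to 3, an L position)
n=9: W (go to 3, an L position)
n=10: L (options 6(W), 5(W), 4(W) are all W)
n=11: L (options 7(W), 6(W), 5(W) are all W)
n=12: L (options 8(W), 7(W), 6(W) are all W)
n=13: L (options 9(W), 8(W), 7(W) are all W)
n=14: W (go to 10, an L position)
n=15: W (go to 11, an L position)
n=16: W (go to 12, an L position)
n=17: W (go to 13, an L position)
Reading off the rows marked L gives the requested list; there are 8 such values of n.

0, 1, 2, 3, 10, 11, 12, 13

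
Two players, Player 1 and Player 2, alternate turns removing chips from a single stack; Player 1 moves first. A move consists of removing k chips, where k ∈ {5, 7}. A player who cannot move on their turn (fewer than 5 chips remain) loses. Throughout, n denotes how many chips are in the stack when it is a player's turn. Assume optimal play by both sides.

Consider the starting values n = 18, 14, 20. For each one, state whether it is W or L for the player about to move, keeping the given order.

18: W, 14: L, 20: W

Build the W/L table. Terminal = L. A non-terminal position is W if it has a move to some L; otherwise it is L.
n=0: no move → L
n=1: no move → L
n=2: no move → L
n=3: no move → L
n=4: no move → L
n=5: W (go to 0, an L position)
n=6: W (go to 1, an L position)
n=7: W (go to 2, an L position)
n=8: W (go to 3, an L position)
n=9: W (go to 4, an L position)
n=10: W (go to 3, an L position)
n=11: W (go to 4, an L position)
n=12: L (options 7(W), 5(W) are all W)
n=13: L (options 8(W), 6(W) are all W)
n=14: L (options 9(W), 7(W) are all W)
n=15: L (options 10(W), 8(W) are all W)
n=16: L (options 11(W), 9(W) are all W)
n=17: W (go to 12, an L position)
n=18: W (go to 13, an L position)
n=19: W (go to 14, an L position)
n=20: W (go to 15, an L position)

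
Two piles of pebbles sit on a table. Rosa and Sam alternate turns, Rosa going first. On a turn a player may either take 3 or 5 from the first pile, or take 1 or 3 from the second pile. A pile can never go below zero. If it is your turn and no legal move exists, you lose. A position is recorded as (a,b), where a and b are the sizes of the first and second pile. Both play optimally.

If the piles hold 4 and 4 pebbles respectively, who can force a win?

Rosa wins.

Work bottom-up. With no move the player to move loses. Otherwise the position is W if at least one move leads to an L position for the opponent, and L if every move leads to a W.
No move ever increases a pile, so every position that can arise here has a ≤ 4 and b ≤ 4; it is enough to label the cells with 0 ≤ a ≤ 4 and 0 ≤ b ≤ 4.
Every move lowers a or b (never raises either), so fill the grid row by row in increasing a, and left to right within a row: each cell's successors are then already labelled.
      b=0  b=1  b=2  b=3  b=4
a=0:    L    W    L    W    L
a=1:    L    W    L    W    L
a=2:    L    W    L    W    L
a=3:    W    L    W    L    W
a=4:    W    L    W    L    W
Cells with no legal move (terminal, hence L): (0,0), (1,0), (2,0).
The remaining L cells, each justified by listing all of its moves:
(0,2): L (sole option (0,1)(W) is W)
(0,4): L (options (0,3)(W), (0,1)(W) are all W)
(1,2): L (sole option (1,1)(W) is W)
(1,4): L (options (1,3)(W), (1,1)(W) are all W)
(2,2): L (sole option (2,1)(W) is W)
(2,4): L (options (2,3)(W), (2,1)(W) are all W)
(3,1): L (options (0,1)(W), (3,0)(W) are all W)
(3,3): L (options (0,3)(W), (3,2)(W), (3,0)(W) are all W)
(4,1): L (options (1,1)(W), (4,0)(W) are all W)
(4,3): L (options (1,3)(W), (4,2)(W), (4,0)(W) are all W)
Every other cell has at least one move into one of the L cells above, so it is W.
From (4,4) Rosa can move to (1,4), reaching an L position.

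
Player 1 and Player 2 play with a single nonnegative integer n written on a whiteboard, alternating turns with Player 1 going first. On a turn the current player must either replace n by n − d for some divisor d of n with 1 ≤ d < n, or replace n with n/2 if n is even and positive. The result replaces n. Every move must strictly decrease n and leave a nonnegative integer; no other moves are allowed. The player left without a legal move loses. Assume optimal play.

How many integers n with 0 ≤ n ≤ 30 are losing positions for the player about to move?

Classify positions by backward induction: terminal positions (no move available) are L. From any other position, the mover wins iff some move reaches an L.
n=0: no move → L
n=1: no move → L
n=2: →1(L), so W
n=3: →2(W) only, which is W, so L
n=4: →3(L), so W
n=5: →4(W) only, which is W, so L
n=6: →3(L), so W
n=7: →6(W) only, which is W, so L
n=8: →7(L), so W
n=9: →6(W), 8(W) — all W, so L
n=10: →5(L), so W
n=11: →10(W) only, which is W, so L
n=12: →9(L), so W
n=13: →12(W) only, which is W, so L
n=14: →7(L), so W
n=15: →10(W), 12(W), 14(W) — all W, so L
n=16: →15(L), so W
n=17: →16(W) only, which is W, so L
n=18: →9(L), so W
n=19: →18(W) only, which is W, so L
n=20: →15(L), so W
n=21: →14(W), 18(W), 20(W) — all W, so L
n=22: →11(L), so W
n=23: →22(W) only, which is W, so L
n=24: →21(L), so W
n=25: →20(W), 24(W) — all W, so L
n=26: →13(L), so W
n=27: →18(W), 24(W), 26(W) — all W, so L
n=28: →21(L), so W
n=29: →28(W) only, which is W, so L
n=30: →15(L), so W
L entries with 0 ≤ n ≤ 30: n = 0, 1, 3, 5, 7, 9, 11, 13, 15, 17, 19, 21, 23, 25, 27, 29; that makes 16.

16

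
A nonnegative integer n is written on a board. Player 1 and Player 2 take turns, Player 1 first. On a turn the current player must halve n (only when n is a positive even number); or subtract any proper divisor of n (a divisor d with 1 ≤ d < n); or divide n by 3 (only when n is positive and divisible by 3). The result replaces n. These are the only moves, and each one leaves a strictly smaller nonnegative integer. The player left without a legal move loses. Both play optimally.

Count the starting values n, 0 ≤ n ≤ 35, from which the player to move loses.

Compute win/loss labels from the base case upward. A position with no move is L. Any other position is W if it can reach an L in one move, else L.
n=0: no move → L
n=1: no move → L
n=2: reaches L-position 1 → W
n=3: reaches L-position 1 → W
n=4: only reaches 2(W), 3(W), all W → L
n=5: reaches L-position 4 → W
n=6: reaches L-position 4 → W
n=7: only reaches 6(W), which is W → L
n=8: reaches L-position 4 → W
n=9: only reaches 3(W), 6(W), 8(W), all W → L
n=10: reaches L-position 9 → W
n=11: only reaches 10(W), which is W → L
n=12: reaches L-position 4 → W
n=13: only reaches 12(W), which is W → L
n=14: reaches L-position 7 → W
n=15: only reaches 5(W), 10(W), 12(W), 14(W), all W → L
n=16: reaches L-position 15 → W
n=17: only reaches 16(W), which is W → L
n=18: reaches L-position 9 → W
n=19: only reaches 18(W), which is W → L
n=20: reaches L-position 15 → W
n=21: reaches L-position 7 → W
n=22: reaches L-position 11 → W
n=23: only reaches 22(W), which is W → L
n=24: reaches L-position 23 → W
n=25: only reaches 20(W), 24(W), all W → L
n=26: reaches L-position 13 → W
n=27: reaches L-position 9 → W
n=28: only reaches 14(W), 21(W), 24(W), 26(W), 27(W), all W → L
n=29: reaches L-position 28 → W
n=30: reaches L-position 15 → W
n=31: only reaches 30(W), which is W → L
n=32: reaches L-position 28 → W
n=33: reaches L-position 11 → W
n=34: reaches L-position 17 → W
n=35: reaches L-position 28 → W
L entries with 0 ≤ n ≤ 35: n = 0, 1, 4, 7, 9, 11, 13, 15, 17, 19, 23, 25, 28, 31; that makes 14.

14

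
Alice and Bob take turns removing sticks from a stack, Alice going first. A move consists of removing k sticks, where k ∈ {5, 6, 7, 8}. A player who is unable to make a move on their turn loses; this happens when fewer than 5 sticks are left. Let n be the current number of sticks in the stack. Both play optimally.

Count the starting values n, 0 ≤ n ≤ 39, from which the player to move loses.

Work bottom-up. With no move the player to move loses. Otherwise the position is W if at least one move leads to an L position for the opponent, and L if every move leads to a W.
n=0: no move → L
n=1: no move → L
n=2: no move → L
n=3: no move → L
n=4: no move → L
n=5: reaches L-position 0 → W
n=6: reaches L-position 1 → W
n=7: reaches L-position 2 → W
n=8: reaches L-position 3 → W
n=9: reaches L-position 4 → W
n=10: reaches L-position 4 → W
n=11: reaches L-position 4 → W
n=12: reaches L-position 4 → W
n=13: only reaches 8(W), 7(W), 6(W), 5(W), all W → L
n=14: only reaches 9(W), 8(W), 7(W), 6(W), all W → L
n=15: only reaches 10(W), 9(W), 8(W), 7(W), all W → L
n=16: only reaches 11(W), 10(W), 9(W), 8(W), all W → L
n=17: only reaches 12(W), 11(W), 10(W), 9(W), all W → L
n=18: reaches L-position 13 → W
n=19: reaches L-position 14 → W
n=20: reaches L-position 15 → W
n=21: reaches L-position 16 → W
n=22: reaches L-position 17 → W
n=23: reaches L-position 17 → W
n=24: reaches L-position 17 → W
n=25: reaches L-position 17 → W
n=26: only reaches 21(W), 20(W), 19(W), 18(W), all W → L
n=27: only reaches 22(W), 21(W), 20(W), 19(W), all W → L
n=28: only reaches 23(W), 22(W), 21(W), 20(W), all W → L
n=29: only reaches 24(W), 23(W), 22(W), 21(W), all W → L
n=30: only reaches 25(W), 24(W), 23(W), 22(W), all W → L
n=31: reaches L-position 26 → W
n=32: reaches L-position 27 → W
n=33: reaches L-position 28 → W
n=34: reaches L-position 29 → W
n=35: reaches L-position 30 → W
n=36: reaches L-position 30 → W
n=37: reaches L-position 30 → W
n=38: reaches L-position 30 → W
n=39: only reaches 34(W), 33(W), 32(W), 31(W), all W → L
L entries with 0 ≤ n ≤ 39: n = 0, 1, 2, 3, 4, 13, 14, 15, 16, 17, 26, 27, 28, 29, 30, 39; that makes 16.

16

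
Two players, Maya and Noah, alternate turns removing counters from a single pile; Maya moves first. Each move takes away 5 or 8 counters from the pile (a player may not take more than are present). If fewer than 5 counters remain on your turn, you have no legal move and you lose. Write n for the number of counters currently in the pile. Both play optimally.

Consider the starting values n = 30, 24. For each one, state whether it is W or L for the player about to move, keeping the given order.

30: L, 24: W

Compute win/loss labels from the base case upward. A position with no move is L. Any other position is W if it can reach an L in one move, else L.
n=0: no move → L
n=1: no move → L
n=2: no move → L
n=3: no move → L
n=4: no move → L
n=5: reaches L-position 0 → W
n=6: reaches L-position 1 → W
n=7: reaches L-position 2 → W
n=8: reaches L-position 3 → W
n=9: reaches L-position 4 → W
n=10: reaches L-position 2 → W
n=11: reaches L-position 3 → W
n=12: reaches L-position 4 → W
n=13: only reaches 8(W), 5(W), all W → L
n=14: only reaches 9(W), 6(W), all W → L
n=15: only reaches 10(W), 7(W), all W → L
n=16: only reaches 11(W), 8(W), all W → L
n=17: only reaches 12(W), 9(W), all W → L
n=18: reaches L-position 13 → W
n=19: reaches L-position 14 → W
n=20: reaches L-position 15 → W
n=21: reaches L-position 16 → W
n=22: reaches L-position 17 → W
n=23: reaches L-position 15 → W
n=24: reaches L-position 16 → W
n=25: reaches L-position 17 → W
n=26: only reaches 21(W), 18(W), all W → L
n=27: only reaches 22(W), 19(W), all W → L
n=28: only reaches 23(W), 20(W), all W → L
n=29: only reaches 24(W), 21(W), all W → L
n=30: only reaches 25(W), 22(W), all W → L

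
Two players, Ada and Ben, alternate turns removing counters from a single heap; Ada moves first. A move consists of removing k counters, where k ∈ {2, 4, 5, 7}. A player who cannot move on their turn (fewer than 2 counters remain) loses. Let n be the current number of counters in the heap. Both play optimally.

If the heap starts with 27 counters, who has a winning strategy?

Ben wins.

Work bottom-up. With no move the player to move loses. Otherwise the position is W if at least one move leads to an L position for the opponent, and L if every move leads to a W.
n=0: no move → L
n=1: no move → L
n=2: W (go to 0, an L position)
n=3: W (go to 1, an L position)
n=4: W (go to 0, an L position)
n=5: W (go to 1, an L position)
n=6: W (go to 1, an L position)
n=7: W (go to 0, an L position)
n=8: W (go to 1, an L position)
n=9: L (options 7(W), 5(W), 4(W), 2(W) are all W)
n=10: L (options 8(W), 6(W), 5(W), 3(W) are all W)
n=11: W (go to 9, an L position)
n=12: W (go to 10, an L position)
n=13: W (go to 9, an L position)
n=14: W (go to 10, an L position)
n=15: W (go to 10, an L position)
n=16: W (go to 9, an L position)
n=17: W (go to 10, an L position)
n=18: L (options 16(W), 14(W), 13(W), 11(W) are all W)
n=19: L (options 17(W), 15(W), 14(W), 12(W) are all W)
n=20: W (go to 18, an L position)
n=21: W (go to 19, an L position)
n=22: W (go to 18, an L position)
n=23: W (go to 19, an L position)
n=24: W (go to 19, an L position)
n=25: W (go to 18, an L position)
n=26: W (go to 19, an L position)
n=27: L (options 25(W), 23(W), 22(W), 20(W) are all W)
The starting position 27 is L: whatever Ada does, the opponent receives a W position.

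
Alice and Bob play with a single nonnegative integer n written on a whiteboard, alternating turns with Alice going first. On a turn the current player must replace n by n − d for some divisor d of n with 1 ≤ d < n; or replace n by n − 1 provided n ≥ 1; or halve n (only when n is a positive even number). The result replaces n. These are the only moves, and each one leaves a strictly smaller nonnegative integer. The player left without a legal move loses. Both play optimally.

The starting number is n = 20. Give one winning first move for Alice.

Move to 15.

Build the W/L table. Terminal = L. A non-terminal position is W if it has a move to some L; otherwise it is L.
n=0: no move → L
n=1: →0(L), so W
n=2: →1(W) only, which is W, so L
n=3: →2(L), so W
n=4: →2(L), so W
n=5: →4(W) only, which is W, so L
n=6: →5(L), so W
n=7: →6(W) only, which is W, so L
n=8: →7(L), so W
n=9: →6(W), 8(W) — all W, so L
n=10: →5(L), so W
n=11: →10(W) only, which is W, so L
n=12: →9(L), so W
n=13: →12(W) only, which is W, so L
n=14: →7(L), so W
n=15: →10(W), 12(W), 14(W) — all W, so L
n=16: →15(L), so W
n=17: →16(W) only, which is W, so L
n=18: →9(L), so W
n=19: →18(W) only, which is W, so L
n=20: →15(L), so W
From 20, the L positions reachable in one move are: 15, 19. Any move reaching one of these is winning.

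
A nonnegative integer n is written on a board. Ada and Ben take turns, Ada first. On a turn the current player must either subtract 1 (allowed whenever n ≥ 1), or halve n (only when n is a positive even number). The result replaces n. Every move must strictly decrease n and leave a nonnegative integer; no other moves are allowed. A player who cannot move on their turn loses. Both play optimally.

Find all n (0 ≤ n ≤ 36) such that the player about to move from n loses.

0, 2, 5, 7, 9, 11, 13, 15, 17, 19, 21, 23, 25, 27, 29, 31, 33, 35

Build the W/L table. Terminal = L. A non-terminal position is W if it has a move to some L; otherwise it is L.
n=0: no move → L
n=1: can move to 0, which is L ⇒ W
n=2: the only move is to 1(W), a W ⇒ L
n=3: can move to 2, which is L ⇒ W
n=4: can move to 2, which is L ⇒ W
n=5: the only move is to 4(W), a W ⇒ L
n=6: can move to 5, which is L ⇒ W
n=7: the only move is to 6(W), a W ⇒ L
n=8: can move to 7, which is L ⇒ W
n=9: the only move is to 8(W), a W ⇒ L
n=10: can move to 5, which is L ⇒ W
n=11: the only move is to 10(W), a W ⇒ L
n=12: can move to 11, which is L ⇒ W
n=13: the only move is to 12(W), a W ⇒ L
n=14: can move to 7, which is L ⇒ W
n=15: the only move is to 14(W), a W ⇒ L
n=16: can move to 15, which is L ⇒ W
n=17: the only move is to 16(W), a W ⇒ L
n=18: can move to 9, which is L ⇒ W
n=19: the only move is to 18(W), a W ⇒ L
n=20: can move to 19, which is L ⇒ W
n=21: the only move is to 20(W), a W ⇒ L
n=22: can move to 11, which is L ⇒ W
n=23: the only move is to 22(W), a W ⇒ L
n=24: can move to 23, which is L ⇒ W
n=25: the only move is to 24(W), a W ⇒ L
n=26: can move to 13, which is L ⇒ W
n=27: the only move is to 26(W), a W ⇒ L
n=28: can move to 27, which is L ⇒ W
n=29: the only move is to 28(W), a W ⇒ L
n=30: can move to 15, which is L ⇒ W
n=31: the only move is to 30(W), a W ⇒ L
n=32: can move to 31, which is L ⇒ W
n=33: the only move is to 32(W), a W ⇒ L
n=34: can move to 17, which is L ⇒ W
n=35: the only move is to 34(W), a W ⇒ L
n=36: can move to 35, which is L ⇒ W
The losing starting values of n are exactly the entries labelled L in this table (18 of them).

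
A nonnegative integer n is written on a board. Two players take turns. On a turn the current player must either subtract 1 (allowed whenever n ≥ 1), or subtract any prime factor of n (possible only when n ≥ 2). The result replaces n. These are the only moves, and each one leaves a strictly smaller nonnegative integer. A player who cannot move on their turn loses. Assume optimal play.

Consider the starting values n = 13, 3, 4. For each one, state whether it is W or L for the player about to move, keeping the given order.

13: W, 3: W, 4: L

Use the standard recursion: the mover loses at a terminal position; elsewhere, the mover wins exactly when some move hands the opponent an L position.
n=0: no move → L
n=1: →0(L), so W
n=2: →0(L), so W
n=3: →0(L), so W
n=4: →2(W), 3(W) — all W, so L
n=5: →0(L), so W
n=6: →4(L), so W
n=7: →0(L), so W
n=8: →6(W), 7(W) — all W, so L
n=9: →8(L), so W
n=10: →8(L), so W
n=11: →0(L), so W
n=12: →9(W), 10(W), 11(W) — all W, so L
n=13: →0(L), so W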